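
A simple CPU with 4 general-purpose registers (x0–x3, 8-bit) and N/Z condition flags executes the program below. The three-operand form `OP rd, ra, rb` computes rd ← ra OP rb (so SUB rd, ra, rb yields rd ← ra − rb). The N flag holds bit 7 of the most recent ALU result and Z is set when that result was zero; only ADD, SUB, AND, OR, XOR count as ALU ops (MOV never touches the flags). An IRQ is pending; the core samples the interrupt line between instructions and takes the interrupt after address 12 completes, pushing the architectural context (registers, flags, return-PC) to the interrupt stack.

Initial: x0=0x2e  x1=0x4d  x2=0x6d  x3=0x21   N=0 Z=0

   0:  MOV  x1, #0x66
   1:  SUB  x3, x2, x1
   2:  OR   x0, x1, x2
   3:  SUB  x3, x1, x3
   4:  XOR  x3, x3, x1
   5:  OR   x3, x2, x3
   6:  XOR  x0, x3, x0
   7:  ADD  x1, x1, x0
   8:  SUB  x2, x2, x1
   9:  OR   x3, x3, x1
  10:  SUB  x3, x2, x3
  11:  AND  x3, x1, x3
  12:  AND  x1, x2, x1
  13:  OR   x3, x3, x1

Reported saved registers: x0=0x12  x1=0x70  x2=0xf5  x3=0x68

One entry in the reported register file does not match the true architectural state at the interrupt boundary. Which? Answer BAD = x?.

BAD = x3

after  0: x0=0x2e x1=0x66 x2=0x6d x3=0x21  N=0 Z=0
after  1: x0=0x2e x1=0x66 x2=0x6d x3=0x07  N=0 Z=0
after  2: x0=0x6f x1=0x66 x2=0x6d x3=0x07  N=0 Z=0
after  3: x0=0x6f x1=0x66 x2=0x6d x3=0x5f  N=0 Z=0
after  4: x0=0x6f x1=0x66 x2=0x6d x3=0x39  N=0 Z=0
after  5: x0=0x6f x1=0x66 x2=0x6d x3=0x7d  N=0 Z=0
after  6: x0=0x12 x1=0x66 x2=0x6d x3=0x7d  N=0 Z=0
after  7: x0=0x12 x1=0x78 x2=0x6d x3=0x7d  N=0 Z=0
after  8: x0=0x12 x1=0x78 x2=0xf5 x3=0x7d  N=1 Z=0
after  9: x0=0x12 x1=0x78 x2=0xf5 x3=0x7d  N=0 Z=0
after 10: x0=0x12 x1=0x78 x2=0xf5 x3=0x78  N=0 Z=0
after 11: x0=0x12 x1=0x78 x2=0xf5 x3=0x78  N=0 Z=0
after 12: x0=0x12 x1=0x70 x2=0xf5 x3=0x78  N=0 Z=0
-- IRQ taken; context saved, return-PC = 13 --
mismatch: x3: reported 0x68 vs actual 0x78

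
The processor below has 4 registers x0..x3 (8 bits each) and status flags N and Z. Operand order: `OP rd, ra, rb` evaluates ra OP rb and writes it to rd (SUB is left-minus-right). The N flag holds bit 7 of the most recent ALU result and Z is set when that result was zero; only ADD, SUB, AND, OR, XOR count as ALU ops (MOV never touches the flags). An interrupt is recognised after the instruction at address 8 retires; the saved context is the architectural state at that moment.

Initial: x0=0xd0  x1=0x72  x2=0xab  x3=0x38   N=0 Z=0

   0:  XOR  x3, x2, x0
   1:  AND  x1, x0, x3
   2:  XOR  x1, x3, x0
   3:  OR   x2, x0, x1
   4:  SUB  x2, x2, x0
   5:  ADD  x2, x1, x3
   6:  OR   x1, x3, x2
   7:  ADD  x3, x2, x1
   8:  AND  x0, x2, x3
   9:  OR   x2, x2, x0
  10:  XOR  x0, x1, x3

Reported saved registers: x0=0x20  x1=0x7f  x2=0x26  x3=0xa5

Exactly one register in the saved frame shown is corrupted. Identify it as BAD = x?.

BAD = x0

after  0: x0=0xd0 x1=0x72 x2=0xab x3=0x7b  N=0 Z=0
after  1: x0=0xd0 x1=0x50 x2=0xab x3=0x7b  N=0 Z=0
after  2: x0=0xd0 x1=0xab x2=0xab x3=0x7b  N=1 Z=0
after  3: x0=0xd0 x1=0xab x2=0xfb x3=0x7b  N=1 Z=0
after  4: x0=0xd0 x1=0xab x2=0x2b x3=0x7b  N=0 Z=0
after  5: x0=0xd0 x1=0xab x2=0x26 x3=0x7b  N=0 Z=0
after  6: x0=0xd0 x1=0x7f x2=0x26 x3=0x7b  N=0 Z=0
after  7: x0=0xd0 x1=0x7f x2=0x26 x3=0xa5  N=1 Z=0
after  8: x0=0x24 x1=0x7f x2=0x26 x3=0xa5  N=0 Z=0
-- IRQ taken; context saved, return-PC = 9 --
mismatch: x0: reported 0x20 vs actual 0x24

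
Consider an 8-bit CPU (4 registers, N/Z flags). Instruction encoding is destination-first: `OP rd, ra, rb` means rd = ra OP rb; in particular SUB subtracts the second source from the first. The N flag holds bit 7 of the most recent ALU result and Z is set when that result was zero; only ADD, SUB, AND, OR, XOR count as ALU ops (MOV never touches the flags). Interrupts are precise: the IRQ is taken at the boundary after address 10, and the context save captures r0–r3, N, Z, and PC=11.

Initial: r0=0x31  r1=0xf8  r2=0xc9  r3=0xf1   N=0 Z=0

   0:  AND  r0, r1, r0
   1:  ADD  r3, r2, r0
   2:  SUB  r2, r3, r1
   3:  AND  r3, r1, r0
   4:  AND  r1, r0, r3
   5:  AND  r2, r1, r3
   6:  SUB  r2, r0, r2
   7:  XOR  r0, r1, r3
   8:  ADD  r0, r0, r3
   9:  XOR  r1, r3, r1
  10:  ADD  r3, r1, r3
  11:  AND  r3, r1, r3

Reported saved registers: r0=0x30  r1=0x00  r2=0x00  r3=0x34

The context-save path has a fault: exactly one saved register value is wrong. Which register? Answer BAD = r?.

BAD = r3

after  0: r0=0x30 r1=0xf8 r2=0xc9 r3=0xf1  N=0 Z=0
after  1: r0=0x30 r1=0xf8 r2=0xc9 r3=0xf9  N=1 Z=0
after  2: r0=0x30 r1=0xf8 r2=0x01 r3=0xf9  N=0 Z=0
after  3: r0=0x30 r1=0xf8 r2=0x01 r3=0x30  N=0 Z=0
after  4: r0=0x30 r1=0x30 r2=0x01 r3=0x30  N=0 Z=0
after  5: r0=0x30 r1=0x30 r2=0x30 r3=0x30  N=0 Z=0
after  6: r0=0x30 r1=0x30 r2=0x00 r3=0x30  N=0 Z=1
after  7: r0=0x00 r1=0x30 r2=0x00 r3=0x30  N=0 Z=1
after  8: r0=0x30 r1=0x30 r2=0x00 r3=0x30  N=0 Z=0
after  9: r0=0x30 r1=0x00 r2=0x00 r3=0x30  N=0 Z=1
after 10: r0=0x30 r1=0x00 r2=0x00 r3=0x30  N=0 Z=0
-- IRQ taken; context saved, return-PC = 11 --
mismatch: r3: reported 0x34 vs actual 0x30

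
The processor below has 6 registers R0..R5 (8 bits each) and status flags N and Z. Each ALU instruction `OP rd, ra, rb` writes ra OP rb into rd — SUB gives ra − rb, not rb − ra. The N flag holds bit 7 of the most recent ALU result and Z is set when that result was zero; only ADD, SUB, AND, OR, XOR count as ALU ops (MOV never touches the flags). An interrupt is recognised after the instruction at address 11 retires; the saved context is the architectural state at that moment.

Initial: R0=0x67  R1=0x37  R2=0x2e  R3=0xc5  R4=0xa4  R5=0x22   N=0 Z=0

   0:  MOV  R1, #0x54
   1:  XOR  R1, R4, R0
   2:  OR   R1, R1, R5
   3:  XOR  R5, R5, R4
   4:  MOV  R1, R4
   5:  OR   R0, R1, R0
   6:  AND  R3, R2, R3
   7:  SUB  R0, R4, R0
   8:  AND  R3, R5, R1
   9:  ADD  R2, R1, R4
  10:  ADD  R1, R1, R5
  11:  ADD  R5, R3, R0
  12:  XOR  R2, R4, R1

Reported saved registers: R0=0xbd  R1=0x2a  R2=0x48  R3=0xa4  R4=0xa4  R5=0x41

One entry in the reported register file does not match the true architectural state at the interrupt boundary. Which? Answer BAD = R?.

BAD = R3

after  0: R0=0x67 R1=0x54 R2=0x2e R3=0xc5 R4=0xa4 R5=0x22  N=0 Z=0
after  1: R0=0x67 R1=0xc3 R2=0x2e R3=0xc5 R4=0xa4 R5=0x22  N=1 Z=0
after  2: R0=0x67 R1=0xe3 R2=0x2e R3=0xc5 R4=0xa4 R5=0x22  N=1 Z=0
after  3: R0=0x67 R1=0xe3 R2=0x2e R3=0xc5 R4=0xa4 R5=0x86  N=1 Z=0
after  4: R0=0x67 R1=0xa4 R2=0x2e R3=0xc5 R4=0xa4 R5=0x86  N=1 Z=0
after  5: R0=0xe7 R1=0xa4 R2=0x2e R3=0xc5 R4=0xa4 R5=0x86  N=1 Z=0
after  6: R0=0xe7 R1=0xa4 R2=0x2e R3=0x04 R4=0xa4 R5=0x86  N=0 Z=0
after  7: R0=0xbd R1=0xa4 R2=0x2e R3=0x04 R4=0xa4 R5=0x86  N=1 Z=0
after  8: R0=0xbd R1=0xa4 R2=0x2e R3=0x84 R4=0xa4 R5=0x86  N=1 Z=0
after  9: R0=0xbd R1=0xa4 R2=0x48 R3=0x84 R4=0xa4 R5=0x86  N=0 Z=0
after 10: R0=0xbd R1=0x2a R2=0x48 R3=0x84 R4=0xa4 R5=0x86  N=0 Z=0
after 11: R0=0xbd R1=0x2a R2=0x48 R3=0x84 R4=0xa4 R5=0x41  N=0 Z=0
-- IRQ taken; context saved, return-PC = 12 --
mismatch: R3: reported 0xa4 vs actual 0x84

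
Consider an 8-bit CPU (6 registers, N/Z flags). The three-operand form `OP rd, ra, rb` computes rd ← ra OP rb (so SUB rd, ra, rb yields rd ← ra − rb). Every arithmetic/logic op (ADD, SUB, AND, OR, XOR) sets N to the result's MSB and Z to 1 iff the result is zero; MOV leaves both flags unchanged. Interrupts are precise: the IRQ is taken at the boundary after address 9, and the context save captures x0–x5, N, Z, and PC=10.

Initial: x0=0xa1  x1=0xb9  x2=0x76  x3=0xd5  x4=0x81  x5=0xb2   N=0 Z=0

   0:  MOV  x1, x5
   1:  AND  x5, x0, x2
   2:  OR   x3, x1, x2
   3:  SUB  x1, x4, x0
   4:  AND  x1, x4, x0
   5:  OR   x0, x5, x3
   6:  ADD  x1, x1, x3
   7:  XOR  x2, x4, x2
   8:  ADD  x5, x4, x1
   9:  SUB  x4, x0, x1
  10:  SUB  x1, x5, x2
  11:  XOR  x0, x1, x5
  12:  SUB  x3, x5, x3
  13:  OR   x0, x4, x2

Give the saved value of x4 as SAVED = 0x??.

after  0: x0=0xa1 x1=0xb2 x2=0x76 x3=0xd5 x4=0x81 x5=0xb2  N=0 Z=0
after  1: x0=0xa1 x1=0xb2 x2=0x76 x3=0xd5 x4=0x81 x5=0x20  N=0 Z=0
after  2: x0=0xa1 x1=0xb2 x2=0x76 x3=0xf6 x4=0x81 x5=0x20  N=1 Z=0
after  3: x0=0xa1 x1=0xe0 x2=0x76 x3=0xf6 x4=0x81 x5=0x20  N=1 Z=0
after  4: x0=0xa1 x1=0x81 x2=0x76 x3=0xf6 x4=0x81 x5=0x20  N=1 Z=0
after  5: x0=0xf6 x1=0x81 x2=0x76 x3=0xf6 x4=0x81 x5=0x20  N=1 Z=0
after  6: x0=0xf6 x1=0x77 x2=0x76 x3=0xf6 x4=0x81 x5=0x20  N=0 Z=0
after  7: x0=0xf6 x1=0x77 x2=0xf7 x3=0xf6 x4=0x81 x5=0x20  N=1 Z=0
after  8: x0=0xf6 x1=0x77 x2=0xf7 x3=0xf6 x4=0x81 x5=0xf8  N=1 Z=0
after  9: x0=0xf6 x1=0x77 x2=0xf7 x3=0xf6 x4=0x7f x5=0xf8  N=0 Z=0
-- IRQ taken; context saved, return-PC = 10 --

SAVED = 0x7f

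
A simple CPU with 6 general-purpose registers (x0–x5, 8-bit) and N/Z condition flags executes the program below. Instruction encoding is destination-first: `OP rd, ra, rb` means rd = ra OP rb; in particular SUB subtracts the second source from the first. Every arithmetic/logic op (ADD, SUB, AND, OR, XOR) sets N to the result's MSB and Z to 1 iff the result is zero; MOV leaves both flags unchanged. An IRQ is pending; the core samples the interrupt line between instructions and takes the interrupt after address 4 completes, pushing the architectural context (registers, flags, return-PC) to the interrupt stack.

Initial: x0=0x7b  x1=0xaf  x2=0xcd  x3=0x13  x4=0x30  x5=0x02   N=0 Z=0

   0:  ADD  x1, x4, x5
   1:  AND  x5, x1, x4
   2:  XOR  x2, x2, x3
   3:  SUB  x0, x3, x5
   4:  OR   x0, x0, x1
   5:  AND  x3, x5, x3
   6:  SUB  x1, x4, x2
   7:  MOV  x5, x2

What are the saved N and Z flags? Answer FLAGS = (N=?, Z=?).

after  0: x0=0x7b x1=0x32 x2=0xcd x3=0x13 x4=0x30 x5=0x02  N=0 Z=0
after  1: x0=0x7b x1=0x32 x2=0xcd x3=0x13 x4=0x30 x5=0x30  N=0 Z=0
after  2: x0=0x7b x1=0x32 x2=0xde x3=0x13 x4=0x30 x5=0x30  N=1 Z=0
after  3: x0=0xe3 x1=0x32 x2=0xde x3=0x13 x4=0x30 x5=0x30  N=1 Z=0
after  4: x0=0xf3 x1=0x32 x2=0xde x3=0x13 x4=0x30 x5=0x30  N=1 Z=0
-- IRQ taken; context saved, return-PC = 5 --

FLAGS = (N=1, Z=0)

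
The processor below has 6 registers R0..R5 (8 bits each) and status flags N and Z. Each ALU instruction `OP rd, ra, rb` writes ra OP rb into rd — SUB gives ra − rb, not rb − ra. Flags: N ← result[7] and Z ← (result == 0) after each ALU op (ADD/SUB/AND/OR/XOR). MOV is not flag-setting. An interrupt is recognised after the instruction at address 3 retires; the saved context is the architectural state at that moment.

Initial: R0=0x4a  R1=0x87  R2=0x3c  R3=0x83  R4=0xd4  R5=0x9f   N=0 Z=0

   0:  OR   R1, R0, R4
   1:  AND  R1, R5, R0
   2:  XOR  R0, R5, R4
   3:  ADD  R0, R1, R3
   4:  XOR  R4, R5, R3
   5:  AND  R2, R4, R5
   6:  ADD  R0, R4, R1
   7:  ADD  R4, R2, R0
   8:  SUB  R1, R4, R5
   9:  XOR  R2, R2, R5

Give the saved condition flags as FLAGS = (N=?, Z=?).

after  0: R0=0x4a R1=0xde R2=0x3c R3=0x83 R4=0xd4 R5=0x9f  N=1 Z=0
after  1: R0=0x4a R1=0x0a R2=0x3c R3=0x83 R4=0xd4 R5=0x9f  N=0 Z=0
after  2: R0=0x4b R1=0x0a R2=0x3c R3=0x83 R4=0xd4 R5=0x9f  N=0 Z=0
after  3: R0=0x8d R1=0x0a R2=0x3c R3=0x83 R4=0xd4 R5=0x9f  N=1 Z=0
-- IRQ taken; context saved, return-PC = 4 --

FLAGS = (N=1, Z=0)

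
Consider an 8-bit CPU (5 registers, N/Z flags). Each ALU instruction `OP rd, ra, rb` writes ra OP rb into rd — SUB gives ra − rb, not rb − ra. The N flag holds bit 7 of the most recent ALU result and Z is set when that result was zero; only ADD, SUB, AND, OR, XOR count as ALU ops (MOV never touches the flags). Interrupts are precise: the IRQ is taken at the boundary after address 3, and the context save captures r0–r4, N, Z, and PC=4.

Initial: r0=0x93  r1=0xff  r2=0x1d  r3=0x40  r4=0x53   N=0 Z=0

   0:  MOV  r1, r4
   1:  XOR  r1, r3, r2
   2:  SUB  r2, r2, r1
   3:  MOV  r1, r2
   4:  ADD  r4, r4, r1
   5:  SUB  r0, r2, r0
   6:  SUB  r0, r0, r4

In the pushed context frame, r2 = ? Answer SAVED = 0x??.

after  0: r0=0x93 r1=0x53 r2=0x1d r3=0x40 r4=0x53  N=0 Z=0
after  1: r0=0x93 r1=0x5d r2=0x1d r3=0x40 r4=0x53  N=0 Z=0
after  2: r0=0x93 r1=0x5d r2=0xc0 r3=0x40 r4=0x53  N=1 Z=0
after  3: r0=0x93 r1=0xc0 r2=0xc0 r3=0x40 r4=0x53  N=1 Z=0
-- IRQ taken; context saved, return-PC = 4 --

SAVED = 0xc0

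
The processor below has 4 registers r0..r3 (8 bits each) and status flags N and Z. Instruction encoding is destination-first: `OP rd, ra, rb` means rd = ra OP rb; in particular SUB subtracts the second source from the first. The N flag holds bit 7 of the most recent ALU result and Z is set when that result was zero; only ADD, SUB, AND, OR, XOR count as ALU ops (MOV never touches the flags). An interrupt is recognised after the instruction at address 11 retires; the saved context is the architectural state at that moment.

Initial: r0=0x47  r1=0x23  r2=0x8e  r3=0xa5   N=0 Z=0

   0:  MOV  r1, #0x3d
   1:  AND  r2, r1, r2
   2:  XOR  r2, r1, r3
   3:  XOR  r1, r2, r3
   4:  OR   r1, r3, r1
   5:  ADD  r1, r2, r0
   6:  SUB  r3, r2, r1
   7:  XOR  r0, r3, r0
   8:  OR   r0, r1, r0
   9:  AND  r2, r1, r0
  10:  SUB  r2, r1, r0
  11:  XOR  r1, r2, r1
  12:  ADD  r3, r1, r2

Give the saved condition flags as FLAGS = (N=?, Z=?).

FLAGS = (N=0, Z=0)

after  0: r0=0x47 r1=0x3d r2=0x8e r3=0xa5  N=0 Z=0
after  1: r0=0x47 r1=0x3d r2=0x0c r3=0xa5  N=0 Z=0
after  2: r0=0x47 r1=0x3d r2=0x98 r3=0xa5  N=1 Z=0
after  3: r0=0x47 r1=0x3d r2=0x98 r3=0xa5  N=0 Z=0
after  4: r0=0x47 r1=0xbd r2=0x98 r3=0xa5  N=1 Z=0
after  5: r0=0x47 r1=0xdf r2=0x98 r3=0xa5  N=1 Z=0
after  6: r0=0x47 r1=0xdf r2=0x98 r3=0xb9  N=1 Z=0
after  7: r0=0xfe r1=0xdf r2=0x98 r3=0xb9  N=1 Z=0
after  8: r0=0xff r1=0xdf r2=0x98 r3=0xb9  N=1 Z=0
after  9: r0=0xff r1=0xdf r2=0xdf r3=0xb9  N=1 Z=0
after 10: r0=0xff r1=0xdf r2=0xe0 r3=0xb9  N=1 Z=0
after 11: r0=0xff r1=0x3f r2=0xe0 r3=0xb9  N=0 Z=0
-- IRQ taken; context saved, return-PC = 12 --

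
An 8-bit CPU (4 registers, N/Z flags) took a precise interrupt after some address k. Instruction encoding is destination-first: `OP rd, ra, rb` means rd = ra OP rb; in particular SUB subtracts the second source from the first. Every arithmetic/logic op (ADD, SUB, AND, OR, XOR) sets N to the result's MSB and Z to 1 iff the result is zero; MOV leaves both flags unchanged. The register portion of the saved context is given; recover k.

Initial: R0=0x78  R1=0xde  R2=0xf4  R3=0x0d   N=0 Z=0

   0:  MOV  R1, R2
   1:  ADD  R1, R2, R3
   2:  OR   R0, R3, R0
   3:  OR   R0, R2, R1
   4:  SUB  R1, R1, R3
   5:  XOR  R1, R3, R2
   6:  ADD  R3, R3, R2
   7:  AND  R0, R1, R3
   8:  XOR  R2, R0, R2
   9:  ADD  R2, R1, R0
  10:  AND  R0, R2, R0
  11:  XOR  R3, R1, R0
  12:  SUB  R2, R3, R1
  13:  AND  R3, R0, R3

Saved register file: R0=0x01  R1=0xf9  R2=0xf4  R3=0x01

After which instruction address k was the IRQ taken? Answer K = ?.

after  0: R0=0x78 R1=0xf4 R2=0xf4 R3=0x0d  N=0 Z=0
after  1: R0=0x78 R1=0x01 R2=0xf4 R3=0x0d  N=0 Z=0
after  2: R0=0x7d R1=0x01 R2=0xf4 R3=0x0d  N=0 Z=0
after  3: R0=0xf5 R1=0x01 R2=0xf4 R3=0x0d  N=1 Z=0
after  4: R0=0xf5 R1=0xf4 R2=0xf4 R3=0x0d  N=1 Z=0
after  5: R0=0xf5 R1=0xf9 R2=0xf4 R3=0x0d  N=1 Z=0
after  6: R0=0xf5 R1=0xf9 R2=0xf4 R3=0x01  N=0 Z=0
after  7: R0=0x01 R1=0xf9 R2=0xf4 R3=0x01  N=0 Z=0
-- IRQ taken; context saved, return-PC = 8 --

K = 7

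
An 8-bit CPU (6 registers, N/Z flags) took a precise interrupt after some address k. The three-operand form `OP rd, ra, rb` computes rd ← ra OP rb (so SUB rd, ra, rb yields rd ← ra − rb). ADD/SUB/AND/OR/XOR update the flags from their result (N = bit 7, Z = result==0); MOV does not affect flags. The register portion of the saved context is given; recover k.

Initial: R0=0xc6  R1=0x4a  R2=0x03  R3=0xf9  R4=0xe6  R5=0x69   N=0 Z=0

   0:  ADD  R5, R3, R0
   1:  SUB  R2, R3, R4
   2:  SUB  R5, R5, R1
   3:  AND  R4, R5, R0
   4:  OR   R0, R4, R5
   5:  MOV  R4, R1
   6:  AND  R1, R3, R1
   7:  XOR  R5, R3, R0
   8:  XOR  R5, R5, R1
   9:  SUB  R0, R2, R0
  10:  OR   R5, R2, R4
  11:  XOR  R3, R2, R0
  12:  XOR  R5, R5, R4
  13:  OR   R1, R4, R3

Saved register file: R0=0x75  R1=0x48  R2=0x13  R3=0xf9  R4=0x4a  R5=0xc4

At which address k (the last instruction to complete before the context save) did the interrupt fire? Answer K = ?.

K = 8

after  0: R0=0xc6 R1=0x4a R2=0x03 R3=0xf9 R4=0xe6 R5=0xbf  N=1 Z=0
after  1: R0=0xc6 R1=0x4a R2=0x13 R3=0xf9 R4=0xe6 R5=0xbf  N=0 Z=0
after  2: R0=0xc6 R1=0x4a R2=0x13 R3=0xf9 R4=0xe6 R5=0x75  N=0 Z=0
after  3: R0=0xc6 R1=0x4a R2=0x13 R3=0xf9 R4=0x44 R5=0x75  N=0 Z=0
after  4: R0=0x75 R1=0x4a R2=0x13 R3=0xf9 R4=0x44 R5=0x75  N=0 Z=0
after  5: R0=0x75 R1=0x4a R2=0x13 R3=0xf9 R4=0x4a R5=0x75  N=0 Z=0
after  6: R0=0x75 R1=0x48 R2=0x13 R3=0xf9 R4=0x4a R5=0x75  N=0 Z=0
after  7: R0=0x75 R1=0x48 R2=0x13 R3=0xf9 R4=0x4a R5=0x8c  N=1 Z=0
after  8: R0=0x75 R1=0x48 R2=0x13 R3=0xf9 R4=0x4a R5=0xc4  N=1 Z=0
-- IRQ taken; context saved, return-PC = 9 --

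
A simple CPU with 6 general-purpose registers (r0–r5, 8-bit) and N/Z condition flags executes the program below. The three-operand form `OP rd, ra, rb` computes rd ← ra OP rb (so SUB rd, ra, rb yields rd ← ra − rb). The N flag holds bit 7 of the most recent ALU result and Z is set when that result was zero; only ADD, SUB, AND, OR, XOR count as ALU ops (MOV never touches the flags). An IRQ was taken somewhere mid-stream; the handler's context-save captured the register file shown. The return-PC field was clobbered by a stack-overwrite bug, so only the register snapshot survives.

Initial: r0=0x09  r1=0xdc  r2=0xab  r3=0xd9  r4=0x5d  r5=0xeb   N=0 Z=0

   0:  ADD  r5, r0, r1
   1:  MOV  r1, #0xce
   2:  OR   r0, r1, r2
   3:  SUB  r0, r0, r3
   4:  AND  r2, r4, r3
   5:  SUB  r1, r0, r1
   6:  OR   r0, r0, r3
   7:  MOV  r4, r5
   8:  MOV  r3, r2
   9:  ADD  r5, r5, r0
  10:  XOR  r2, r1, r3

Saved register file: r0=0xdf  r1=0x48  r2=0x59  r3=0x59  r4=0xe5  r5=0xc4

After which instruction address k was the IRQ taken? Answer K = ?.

after  0: r0=0x09 r1=0xdc r2=0xab r3=0xd9 r4=0x5d r5=0xe5  N=1 Z=0
after  1: r0=0x09 r1=0xce r2=0xab r3=0xd9 r4=0x5d r5=0xe5  N=1 Z=0
after  2: r0=0xef r1=0xce r2=0xab r3=0xd9 r4=0x5d r5=0xe5  N=1 Z=0
after  3: r0=0x16 r1=0xce r2=0xab r3=0xd9 r4=0x5d r5=0xe5  N=0 Z=0
after  4: r0=0x16 r1=0xce r2=0x59 r3=0xd9 r4=0x5d r5=0xe5  N=0 Z=0
after  5: r0=0x16 r1=0x48 r2=0x59 r3=0xd9 r4=0x5d r5=0xe5  N=0 Z=0
after  6: r0=0xdf r1=0x48 r2=0x59 r3=0xd9 r4=0x5d r5=0xe5  N=1 Z=0
after  7: r0=0xdf r1=0x48 r2=0x59 r3=0xd9 r4=0xe5 r5=0xe5  N=1 Z=0
after  8: r0=0xdf r1=0x48 r2=0x59 r3=0x59 r4=0xe5 r5=0xe5  N=1 Z=0
after  9: r0=0xdf r1=0x48 r2=0x59 r3=0x59 r4=0xe5 r5=0xc4  N=1 Z=0
-- IRQ taken; context saved, return-PC = 10 --

K = 9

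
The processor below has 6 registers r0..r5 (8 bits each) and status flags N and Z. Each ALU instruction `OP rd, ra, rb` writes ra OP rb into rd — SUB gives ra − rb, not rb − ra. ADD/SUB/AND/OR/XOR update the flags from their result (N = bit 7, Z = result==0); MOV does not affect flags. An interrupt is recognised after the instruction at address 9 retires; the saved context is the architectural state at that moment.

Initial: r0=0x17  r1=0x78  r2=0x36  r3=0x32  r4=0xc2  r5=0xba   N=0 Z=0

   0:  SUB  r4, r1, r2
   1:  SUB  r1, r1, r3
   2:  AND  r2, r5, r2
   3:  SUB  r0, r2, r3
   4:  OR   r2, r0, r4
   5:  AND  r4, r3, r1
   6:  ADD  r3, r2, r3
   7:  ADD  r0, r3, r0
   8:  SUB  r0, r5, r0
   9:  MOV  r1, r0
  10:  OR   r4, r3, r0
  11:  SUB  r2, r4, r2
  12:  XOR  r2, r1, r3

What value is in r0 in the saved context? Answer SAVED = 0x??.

SAVED = 0x46

after  0: r0=0x17 r1=0x78 r2=0x36 r3=0x32 r4=0x42 r5=0xba  N=0 Z=0
after  1: r0=0x17 r1=0x46 r2=0x36 r3=0x32 r4=0x42 r5=0xba  N=0 Z=0
after  2: r0=0x17 r1=0x46 r2=0x32 r3=0x32 r4=0x42 r5=0xba  N=0 Z=0
after  3: r0=0x00 r1=0x46 r2=0x32 r3=0x32 r4=0x42 r5=0xba  N=0 Z=1
after  4: r0=0x00 r1=0x46 r2=0x42 r3=0x32 r4=0x42 r5=0xba  N=0 Z=0
after  5: r0=0x00 r1=0x46 r2=0x42 r3=0x32 r4=0x02 r5=0xba  N=0 Z=0
after  6: r0=0x00 r1=0x46 r2=0x42 r3=0x74 r4=0x02 r5=0xba  N=0 Z=0
after  7: r0=0x74 r1=0x46 r2=0x42 r3=0x74 r4=0x02 r5=0xba  N=0 Z=0
after  8: r0=0x46 r1=0x46 r2=0x42 r3=0x74 r4=0x02 r5=0xba  N=0 Z=0
after  9: r0=0x46 r1=0x46 r2=0x42 r3=0x74 r4=0x02 r5=0xba  N=0 Z=0
-- IRQ taken; context saved, return-PC = 10 --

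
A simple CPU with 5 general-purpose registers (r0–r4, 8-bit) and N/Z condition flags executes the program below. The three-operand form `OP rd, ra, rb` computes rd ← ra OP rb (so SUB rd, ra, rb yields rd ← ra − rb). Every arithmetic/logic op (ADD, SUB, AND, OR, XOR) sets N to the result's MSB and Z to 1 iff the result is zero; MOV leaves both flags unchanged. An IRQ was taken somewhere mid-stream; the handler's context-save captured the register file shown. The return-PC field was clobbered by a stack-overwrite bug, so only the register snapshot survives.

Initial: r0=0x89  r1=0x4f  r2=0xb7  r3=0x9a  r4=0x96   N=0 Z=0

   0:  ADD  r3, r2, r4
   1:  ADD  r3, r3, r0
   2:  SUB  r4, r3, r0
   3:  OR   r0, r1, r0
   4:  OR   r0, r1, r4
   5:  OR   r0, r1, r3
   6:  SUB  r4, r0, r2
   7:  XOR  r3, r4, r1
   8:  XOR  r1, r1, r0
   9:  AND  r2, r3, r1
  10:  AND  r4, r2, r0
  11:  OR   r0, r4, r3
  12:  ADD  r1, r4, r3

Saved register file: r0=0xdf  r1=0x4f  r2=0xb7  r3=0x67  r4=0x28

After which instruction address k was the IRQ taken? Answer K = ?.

after  0: r0=0x89 r1=0x4f r2=0xb7 r3=0x4d r4=0x96  N=0 Z=0
after  1: r0=0x89 r1=0x4f r2=0xb7 r3=0xd6 r4=0x96  N=1 Z=0
after  2: r0=0x89 r1=0x4f r2=0xb7 r3=0xd6 r4=0x4d  N=0 Z=0
after  3: r0=0xcf r1=0x4f r2=0xb7 r3=0xd6 r4=0x4d  N=1 Z=0
after  4: r0=0x4f r1=0x4f r2=0xb7 r3=0xd6 r4=0x4d  N=0 Z=0
after  5: r0=0xdf r1=0x4f r2=0xb7 r3=0xd6 r4=0x4d  N=1 Z=0
after  6: r0=0xdf r1=0x4f r2=0xb7 r3=0xd6 r4=0x28  N=0 Z=0
after  7: r0=0xdf r1=0x4f r2=0xb7 r3=0x67 r4=0x28  N=0 Z=0
-- IRQ taken; context saved, return-PC = 8 --

K = 7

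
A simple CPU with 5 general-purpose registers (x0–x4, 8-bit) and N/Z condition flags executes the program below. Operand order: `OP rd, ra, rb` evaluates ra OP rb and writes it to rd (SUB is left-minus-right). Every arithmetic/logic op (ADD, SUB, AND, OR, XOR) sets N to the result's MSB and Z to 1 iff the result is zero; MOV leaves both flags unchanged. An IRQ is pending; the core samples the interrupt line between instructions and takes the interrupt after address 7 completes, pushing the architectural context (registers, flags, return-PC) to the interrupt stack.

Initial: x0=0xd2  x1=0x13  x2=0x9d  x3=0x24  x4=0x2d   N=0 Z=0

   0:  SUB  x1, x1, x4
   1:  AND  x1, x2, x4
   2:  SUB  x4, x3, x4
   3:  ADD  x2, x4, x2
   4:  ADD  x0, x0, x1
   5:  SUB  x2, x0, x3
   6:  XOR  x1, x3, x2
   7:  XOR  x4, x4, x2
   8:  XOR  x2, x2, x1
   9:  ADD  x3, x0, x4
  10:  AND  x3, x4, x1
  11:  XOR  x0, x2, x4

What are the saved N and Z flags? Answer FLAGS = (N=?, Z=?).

FLAGS = (N=0, Z=0)

after  0: x0=0xd2 x1=0xe6 x2=0x9d x3=0x24 x4=0x2d  N=1 Z=0
after  1: x0=0xd2 x1=0x0d x2=0x9d x3=0x24 x4=0x2d  N=0 Z=0
after  2: x0=0xd2 x1=0x0d x2=0x9d x3=0x24 x4=0xf7  N=1 Z=0
after  3: x0=0xd2 x1=0x0d x2=0x94 x3=0x24 x4=0xf7  N=1 Z=0
after  4: x0=0xdf x1=0x0d x2=0x94 x3=0x24 x4=0xf7  N=1 Z=0
after  5: x0=0xdf x1=0x0d x2=0xbb x3=0x24 x4=0xf7  N=1 Z=0
after  6: x0=0xdf x1=0x9f x2=0xbb x3=0x24 x4=0xf7  N=1 Z=0
after  7: x0=0xdf x1=0x9f x2=0xbb x3=0x24 x4=0x4c  N=0 Z=0
-- IRQ taken; context saved, return-PC = 8 --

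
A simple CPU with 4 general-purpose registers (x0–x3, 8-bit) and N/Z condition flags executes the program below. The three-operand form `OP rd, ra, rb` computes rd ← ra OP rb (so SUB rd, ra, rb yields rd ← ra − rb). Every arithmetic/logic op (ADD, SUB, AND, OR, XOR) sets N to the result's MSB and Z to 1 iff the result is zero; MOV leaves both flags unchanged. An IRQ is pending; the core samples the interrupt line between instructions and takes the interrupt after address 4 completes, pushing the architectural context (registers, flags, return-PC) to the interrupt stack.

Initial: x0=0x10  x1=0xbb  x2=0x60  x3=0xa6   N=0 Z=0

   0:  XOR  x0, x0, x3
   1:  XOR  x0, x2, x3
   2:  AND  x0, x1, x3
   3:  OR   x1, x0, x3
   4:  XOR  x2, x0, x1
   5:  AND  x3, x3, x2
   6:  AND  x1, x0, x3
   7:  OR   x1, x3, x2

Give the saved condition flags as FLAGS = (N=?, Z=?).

FLAGS = (N=0, Z=0)

after  0: x0=0xb6 x1=0xbb x2=0x60 x3=0xa6  N=1 Z=0
after  1: x0=0xc6 x1=0xbb x2=0x60 x3=0xa6  N=1 Z=0
after  2: x0=0xa2 x1=0xbb x2=0x60 x3=0xa6  N=1 Z=0
after  3: x0=0xa2 x1=0xa6 x2=0x60 x3=0xa6  N=1 Z=0
after  4: x0=0xa2 x1=0xa6 x2=0x04 x3=0xa6  N=0 Z=0
-- IRQ taken; context saved, return-PC = 5 --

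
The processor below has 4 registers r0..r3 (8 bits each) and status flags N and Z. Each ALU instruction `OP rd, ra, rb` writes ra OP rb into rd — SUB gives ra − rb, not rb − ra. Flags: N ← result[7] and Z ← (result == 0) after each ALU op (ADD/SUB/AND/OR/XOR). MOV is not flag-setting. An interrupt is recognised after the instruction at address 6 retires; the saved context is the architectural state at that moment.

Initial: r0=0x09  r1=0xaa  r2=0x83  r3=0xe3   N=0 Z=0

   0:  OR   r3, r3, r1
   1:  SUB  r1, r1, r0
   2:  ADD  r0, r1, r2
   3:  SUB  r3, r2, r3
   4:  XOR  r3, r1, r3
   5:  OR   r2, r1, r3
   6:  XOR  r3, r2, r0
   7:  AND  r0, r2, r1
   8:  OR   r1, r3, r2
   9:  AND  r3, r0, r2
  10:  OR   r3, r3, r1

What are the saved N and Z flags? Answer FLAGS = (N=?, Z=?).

after  0: r0=0x09 r1=0xaa r2=0x83 r3=0xeb  N=1 Z=0
after  1: r0=0x09 r1=0xa1 r2=0x83 r3=0xeb  N=1 Z=0
after  2: r0=0x24 r1=0xa1 r2=0x83 r3=0xeb  N=0 Z=0
after  3: r0=0x24 r1=0xa1 r2=0x83 r3=0x98  N=1 Z=0
after  4: r0=0x24 r1=0xa1 r2=0x83 r3=0x39  N=0 Z=0
after  5: r0=0x24 r1=0xa1 r2=0xb9 r3=0x39  N=1 Z=0
after  6: r0=0x24 r1=0xa1 r2=0xb9 r3=0x9d  N=1 Z=0
-- IRQ taken; context saved, return-PC = 7 --

FLAGS = (N=1, Z=0)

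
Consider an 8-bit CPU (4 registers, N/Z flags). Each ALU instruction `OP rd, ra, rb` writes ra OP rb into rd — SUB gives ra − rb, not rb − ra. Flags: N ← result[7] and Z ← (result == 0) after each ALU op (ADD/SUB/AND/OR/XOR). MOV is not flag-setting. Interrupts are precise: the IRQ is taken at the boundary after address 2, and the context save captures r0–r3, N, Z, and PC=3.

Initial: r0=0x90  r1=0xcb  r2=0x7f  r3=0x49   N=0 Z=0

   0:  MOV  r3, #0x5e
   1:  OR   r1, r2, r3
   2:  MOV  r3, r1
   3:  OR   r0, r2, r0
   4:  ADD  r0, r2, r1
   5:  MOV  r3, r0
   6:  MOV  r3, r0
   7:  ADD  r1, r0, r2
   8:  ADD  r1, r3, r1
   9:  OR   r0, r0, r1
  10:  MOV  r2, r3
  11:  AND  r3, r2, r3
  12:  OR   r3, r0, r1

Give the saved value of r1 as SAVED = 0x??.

SAVED = 0x7f

after  0: r0=0x90 r1=0xcb r2=0x7f r3=0x5e  N=0 Z=0
after  1: r0=0x90 r1=0x7f r2=0x7f r3=0x5e  N=0 Z=0
after  2: r0=0x90 r1=0x7f r2=0x7f r3=0x7f  N=0 Z=0
-- IRQ taken; context saved, return-PC = 3 --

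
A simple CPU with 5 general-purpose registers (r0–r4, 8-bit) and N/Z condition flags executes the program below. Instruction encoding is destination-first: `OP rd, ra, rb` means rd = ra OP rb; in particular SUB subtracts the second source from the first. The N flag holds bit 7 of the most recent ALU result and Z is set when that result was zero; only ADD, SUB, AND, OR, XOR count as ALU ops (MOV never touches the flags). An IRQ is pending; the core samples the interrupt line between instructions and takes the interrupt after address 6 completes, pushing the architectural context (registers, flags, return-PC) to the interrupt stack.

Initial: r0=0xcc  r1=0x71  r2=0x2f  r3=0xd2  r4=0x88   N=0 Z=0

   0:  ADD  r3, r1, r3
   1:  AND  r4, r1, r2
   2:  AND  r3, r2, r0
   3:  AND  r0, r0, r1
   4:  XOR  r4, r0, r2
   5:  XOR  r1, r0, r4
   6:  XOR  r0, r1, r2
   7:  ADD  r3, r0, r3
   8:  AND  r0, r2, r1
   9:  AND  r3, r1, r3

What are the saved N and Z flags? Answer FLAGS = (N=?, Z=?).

FLAGS = (N=0, Z=1)

after  0: r0=0xcc r1=0x71 r2=0x2f r3=0x43 r4=0x88  N=0 Z=0
after  1: r0=0xcc r1=0x71 r2=0x2f r3=0x43 r4=0x21  N=0 Z=0
after  2: r0=0xcc r1=0x71 r2=0x2f r3=0x0c r4=0x21  N=0 Z=0
after  3: r0=0x40 r1=0x71 r2=0x2f r3=0x0c r4=0x21  N=0 Z=0
after  4: r0=0x40 r1=0x71 r2=0x2f r3=0x0c r4=0x6f  N=0 Z=0
after  5: r0=0x40 r1=0x2f r2=0x2f r3=0x0c r4=0x6f  N=0 Z=0
after  6: r0=0x00 r1=0x2f r2=0x2f r3=0x0c r4=0x6f  N=0 Z=1
-- IRQ taken; context saved, return-PC = 7 --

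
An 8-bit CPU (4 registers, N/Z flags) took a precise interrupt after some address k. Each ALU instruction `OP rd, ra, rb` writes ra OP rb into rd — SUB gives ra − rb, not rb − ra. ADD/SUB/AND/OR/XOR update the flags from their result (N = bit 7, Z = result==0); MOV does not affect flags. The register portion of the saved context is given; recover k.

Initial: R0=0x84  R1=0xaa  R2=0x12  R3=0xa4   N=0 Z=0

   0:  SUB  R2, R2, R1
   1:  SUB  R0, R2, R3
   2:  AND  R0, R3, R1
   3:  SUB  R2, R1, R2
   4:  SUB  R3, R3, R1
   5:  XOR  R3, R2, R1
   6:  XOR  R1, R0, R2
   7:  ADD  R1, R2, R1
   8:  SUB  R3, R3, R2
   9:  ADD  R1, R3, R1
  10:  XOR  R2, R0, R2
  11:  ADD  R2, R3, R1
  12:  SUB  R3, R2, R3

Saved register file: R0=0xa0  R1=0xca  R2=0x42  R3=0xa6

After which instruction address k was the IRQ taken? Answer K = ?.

after  0: R0=0x84 R1=0xaa R2=0x68 R3=0xa4  N=0 Z=0
after  1: R0=0xc4 R1=0xaa R2=0x68 R3=0xa4  N=1 Z=0
after  2: R0=0xa0 R1=0xaa R2=0x68 R3=0xa4  N=1 Z=0
after  3: R0=0xa0 R1=0xaa R2=0x42 R3=0xa4  N=0 Z=0
after  4: R0=0xa0 R1=0xaa R2=0x42 R3=0xfa  N=1 Z=0
after  5: R0=0xa0 R1=0xaa R2=0x42 R3=0xe8  N=1 Z=0
after  6: R0=0xa0 R1=0xe2 R2=0x42 R3=0xe8  N=1 Z=0
after  7: R0=0xa0 R1=0x24 R2=0x42 R3=0xe8  N=0 Z=0
after  8: R0=0xa0 R1=0x24 R2=0x42 R3=0xa6  N=1 Z=0
after  9: R0=0xa0 R1=0xca R2=0x42 R3=0xa6  N=1 Z=0
-- IRQ taken; context saved, return-PC = 10 --

K = 9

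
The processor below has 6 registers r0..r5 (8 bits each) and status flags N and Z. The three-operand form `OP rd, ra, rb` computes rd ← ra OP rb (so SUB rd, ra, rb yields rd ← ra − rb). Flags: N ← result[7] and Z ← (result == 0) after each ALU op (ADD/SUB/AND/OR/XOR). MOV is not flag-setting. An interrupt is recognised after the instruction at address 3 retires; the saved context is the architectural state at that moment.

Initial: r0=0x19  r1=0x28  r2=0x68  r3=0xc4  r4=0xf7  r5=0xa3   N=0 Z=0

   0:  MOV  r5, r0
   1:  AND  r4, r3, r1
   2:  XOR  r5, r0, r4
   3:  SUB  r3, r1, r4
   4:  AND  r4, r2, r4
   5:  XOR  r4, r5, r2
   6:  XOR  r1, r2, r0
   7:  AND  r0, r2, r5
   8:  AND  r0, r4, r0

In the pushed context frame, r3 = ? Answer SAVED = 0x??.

after  0: r0=0x19 r1=0x28 r2=0x68 r3=0xc4 r4=0xf7 r5=0x19  N=0 Z=0
after  1: r0=0x19 r1=0x28 r2=0x68 r3=0xc4 r4=0x00 r5=0x19  N=0 Z=1
after  2: r0=0x19 r1=0x28 r2=0x68 r3=0xc4 r4=0x00 r5=0x19  N=0 Z=0
after  3: r0=0x19 r1=0x28 r2=0x68 r3=0x28 r4=0x00 r5=0x19  N=0 Z=0
-- IRQ taken; context saved, return-PC = 4 --

SAVED = 0x28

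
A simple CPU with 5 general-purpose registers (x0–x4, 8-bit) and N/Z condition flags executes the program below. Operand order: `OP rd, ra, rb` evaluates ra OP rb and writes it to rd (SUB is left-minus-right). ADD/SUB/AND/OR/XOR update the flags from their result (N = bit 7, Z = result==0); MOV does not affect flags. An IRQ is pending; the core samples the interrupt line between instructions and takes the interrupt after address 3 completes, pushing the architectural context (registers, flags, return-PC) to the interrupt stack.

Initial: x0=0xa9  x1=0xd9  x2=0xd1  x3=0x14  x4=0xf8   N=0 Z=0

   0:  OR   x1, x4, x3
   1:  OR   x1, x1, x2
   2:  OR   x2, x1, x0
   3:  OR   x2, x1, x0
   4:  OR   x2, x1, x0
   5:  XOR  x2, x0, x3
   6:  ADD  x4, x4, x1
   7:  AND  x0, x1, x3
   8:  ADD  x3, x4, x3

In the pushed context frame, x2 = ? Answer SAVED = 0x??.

SAVED = 0xfd

after  0: x0=0xa9 x1=0xfc x2=0xd1 x3=0x14 x4=0xf8  N=1 Z=0
after  1: x0=0xa9 x1=0xfd x2=0xd1 x3=0x14 x4=0xf8  N=1 Z=0
after  2: x0=0xa9 x1=0xfd x2=0xfd x3=0x14 x4=0xf8  N=1 Z=0
after  3: x0=0xa9 x1=0xfd x2=0xfd x3=0x14 x4=0xf8  N=1 Z=0
-- IRQ taken; context saved, return-PC = 4 --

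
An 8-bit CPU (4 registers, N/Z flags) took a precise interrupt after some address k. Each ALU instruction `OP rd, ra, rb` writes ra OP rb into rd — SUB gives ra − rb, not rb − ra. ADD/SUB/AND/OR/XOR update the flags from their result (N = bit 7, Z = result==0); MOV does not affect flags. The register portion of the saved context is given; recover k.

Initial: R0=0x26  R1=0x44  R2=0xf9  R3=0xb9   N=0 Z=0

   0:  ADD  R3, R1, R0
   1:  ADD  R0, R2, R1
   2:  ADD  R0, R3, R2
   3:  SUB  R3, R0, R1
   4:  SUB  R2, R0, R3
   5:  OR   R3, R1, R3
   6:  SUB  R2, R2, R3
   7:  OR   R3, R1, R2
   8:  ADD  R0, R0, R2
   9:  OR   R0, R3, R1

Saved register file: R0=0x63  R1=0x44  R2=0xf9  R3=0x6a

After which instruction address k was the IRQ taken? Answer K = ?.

K = 2

after  0: R0=0x26 R1=0x44 R2=0xf9 R3=0x6a  N=0 Z=0
after  1: R0=0x3d R1=0x44 R2=0xf9 R3=0x6a  N=0 Z=0
after  2: R0=0x63 R1=0x44 R2=0xf9 R3=0x6a  N=0 Z=0
-- IRQ taken; context saved, return-PC = 3 --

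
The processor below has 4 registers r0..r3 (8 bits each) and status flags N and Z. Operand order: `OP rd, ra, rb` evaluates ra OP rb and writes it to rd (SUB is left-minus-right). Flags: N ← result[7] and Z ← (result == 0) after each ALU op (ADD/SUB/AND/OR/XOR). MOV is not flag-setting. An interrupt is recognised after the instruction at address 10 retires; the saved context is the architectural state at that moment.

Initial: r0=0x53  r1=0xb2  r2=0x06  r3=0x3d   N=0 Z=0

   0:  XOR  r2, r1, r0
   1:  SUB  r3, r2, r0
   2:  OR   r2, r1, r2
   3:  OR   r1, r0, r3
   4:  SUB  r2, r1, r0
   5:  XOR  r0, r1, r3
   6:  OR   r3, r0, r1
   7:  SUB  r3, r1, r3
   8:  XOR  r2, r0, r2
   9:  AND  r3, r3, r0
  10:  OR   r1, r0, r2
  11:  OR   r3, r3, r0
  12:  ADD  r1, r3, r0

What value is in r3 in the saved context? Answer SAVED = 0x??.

after  0: r0=0x53 r1=0xb2 r2=0xe1 r3=0x3d  N=1 Z=0
after  1: r0=0x53 r1=0xb2 r2=0xe1 r3=0x8e  N=1 Z=0
after  2: r0=0x53 r1=0xb2 r2=0xf3 r3=0x8e  N=1 Z=0
after  3: r0=0x53 r1=0xdf r2=0xf3 r3=0x8e  N=1 Z=0
after  4: r0=0x53 r1=0xdf r2=0x8c r3=0x8e  N=1 Z=0
after  5: r0=0x51 r1=0xdf r2=0x8c r3=0x8e  N=0 Z=0
after  6: r0=0x51 r1=0xdf r2=0x8c r3=0xdf  N=1 Z=0
after  7: r0=0x51 r1=0xdf r2=0x8c r3=0x00  N=0 Z=1
after  8: r0=0x51 r1=0xdf r2=0xdd r3=0x00  N=1 Z=0
after  9: r0=0x51 r1=0xdf r2=0xdd r3=0x00  N=0 Z=1
after 10: r0=0x51 r1=0xdd r2=0xdd r3=0x00  N=1 Z=0
-- IRQ taken; context saved, return-PC = 11 --

SAVED = 0x00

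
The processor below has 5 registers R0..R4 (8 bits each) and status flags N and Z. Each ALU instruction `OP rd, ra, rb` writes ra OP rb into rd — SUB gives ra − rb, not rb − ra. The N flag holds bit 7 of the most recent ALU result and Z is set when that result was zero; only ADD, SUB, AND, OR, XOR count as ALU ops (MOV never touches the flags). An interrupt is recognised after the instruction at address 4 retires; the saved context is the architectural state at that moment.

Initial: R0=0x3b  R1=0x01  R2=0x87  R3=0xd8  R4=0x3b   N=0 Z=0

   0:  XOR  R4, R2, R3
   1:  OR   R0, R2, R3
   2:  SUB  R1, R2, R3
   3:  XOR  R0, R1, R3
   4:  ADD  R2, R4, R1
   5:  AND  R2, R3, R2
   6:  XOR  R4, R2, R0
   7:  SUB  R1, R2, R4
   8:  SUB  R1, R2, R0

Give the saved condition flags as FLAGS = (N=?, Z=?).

after  0: R0=0x3b R1=0x01 R2=0x87 R3=0xd8 R4=0x5f  N=0 Z=0
after  1: R0=0xdf R1=0x01 R2=0x87 R3=0xd8 R4=0x5f  N=1 Z=0
after  2: R0=0xdf R1=0xaf R2=0x87 R3=0xd8 R4=0x5f  N=1 Z=0
after  3: R0=0x77 R1=0xaf R2=0x87 R3=0xd8 R4=0x5f  N=0 Z=0
after  4: R0=0x77 R1=0xaf R2=0x0e R3=0xd8 R4=0x5f  N=0 Z=0
-- IRQ taken; context saved, return-PC = 5 --

FLAGS = (N=0, Z=0)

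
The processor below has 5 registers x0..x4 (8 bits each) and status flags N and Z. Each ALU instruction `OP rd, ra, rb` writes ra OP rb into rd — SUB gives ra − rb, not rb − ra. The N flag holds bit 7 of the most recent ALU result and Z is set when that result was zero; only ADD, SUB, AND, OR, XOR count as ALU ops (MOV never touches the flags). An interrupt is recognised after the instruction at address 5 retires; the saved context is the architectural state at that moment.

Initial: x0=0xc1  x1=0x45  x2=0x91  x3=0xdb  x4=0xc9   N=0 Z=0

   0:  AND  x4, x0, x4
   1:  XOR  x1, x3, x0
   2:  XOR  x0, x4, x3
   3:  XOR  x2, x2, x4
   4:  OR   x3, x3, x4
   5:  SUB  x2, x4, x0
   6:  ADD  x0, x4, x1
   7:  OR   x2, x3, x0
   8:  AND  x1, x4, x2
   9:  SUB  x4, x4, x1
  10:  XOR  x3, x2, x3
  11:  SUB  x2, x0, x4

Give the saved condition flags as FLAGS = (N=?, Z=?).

after  0: x0=0xc1 x1=0x45 x2=0x91 x3=0xdb x4=0xc1  N=1 Z=0
after  1: x0=0xc1 x1=0x1a x2=0x91 x3=0xdb x4=0xc1  N=0 Z=0
after  2: x0=0x1a x1=0x1a x2=0x91 x3=0xdb x4=0xc1  N=0 Z=0
after  3: x0=0x1a x1=0x1a x2=0x50 x3=0xdb x4=0xc1  N=0 Z=0
after  4: x0=0x1a x1=0x1a x2=0x50 x3=0xdb x4=0xc1  N=1 Z=0
after  5: x0=0x1a x1=0x1a x2=0xa7 x3=0xdb x4=0xc1  N=1 Z=0
-- IRQ taken; context saved, return-PC = 6 --

FLAGS = (N=1, Z=0)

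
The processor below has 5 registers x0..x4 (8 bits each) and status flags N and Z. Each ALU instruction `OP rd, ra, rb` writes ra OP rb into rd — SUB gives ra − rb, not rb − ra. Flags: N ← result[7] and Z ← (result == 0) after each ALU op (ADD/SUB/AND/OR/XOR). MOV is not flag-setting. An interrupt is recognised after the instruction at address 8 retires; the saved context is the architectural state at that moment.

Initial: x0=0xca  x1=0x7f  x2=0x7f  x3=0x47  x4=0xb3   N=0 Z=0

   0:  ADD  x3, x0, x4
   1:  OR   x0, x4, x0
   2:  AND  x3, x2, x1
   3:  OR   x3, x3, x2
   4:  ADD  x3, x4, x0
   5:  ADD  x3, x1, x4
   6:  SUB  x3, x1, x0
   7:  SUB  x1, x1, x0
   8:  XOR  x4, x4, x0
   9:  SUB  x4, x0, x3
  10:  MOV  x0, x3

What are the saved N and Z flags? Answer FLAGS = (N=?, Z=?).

FLAGS = (N=0, Z=0)

after  0: x0=0xca x1=0x7f x2=0x7f x3=0x7d x4=0xb3  N=0 Z=0
after  1: x0=0xfb x1=0x7f x2=0x7f x3=0x7d x4=0xb3  N=1 Z=0
after  2: x0=0xfb x1=0x7f x2=0x7f x3=0x7f x4=0xb3  N=0 Z=0
after  3: x0=0xfb x1=0x7f x2=0x7f x3=0x7f x4=0xb3  N=0 Z=0
after  4: x0=0xfb x1=0x7f x2=0x7f x3=0xae x4=0xb3  N=1 Z=0
after  5: x0=0xfb x1=0x7f x2=0x7f x3=0x32 x4=0xb3  N=0 Z=0
after  6: x0=0xfb x1=0x7f x2=0x7f x3=0x84 x4=0xb3  N=1 Z=0
after  7: x0=0xfb x1=0x84 x2=0x7f x3=0x84 x4=0xb3  N=1 Z=0
after  8: x0=0xfb x1=0x84 x2=0x7f x3=0x84 x4=0x48  N=0 Z=0
-- IRQ taken; context saved, return-PC = 9 --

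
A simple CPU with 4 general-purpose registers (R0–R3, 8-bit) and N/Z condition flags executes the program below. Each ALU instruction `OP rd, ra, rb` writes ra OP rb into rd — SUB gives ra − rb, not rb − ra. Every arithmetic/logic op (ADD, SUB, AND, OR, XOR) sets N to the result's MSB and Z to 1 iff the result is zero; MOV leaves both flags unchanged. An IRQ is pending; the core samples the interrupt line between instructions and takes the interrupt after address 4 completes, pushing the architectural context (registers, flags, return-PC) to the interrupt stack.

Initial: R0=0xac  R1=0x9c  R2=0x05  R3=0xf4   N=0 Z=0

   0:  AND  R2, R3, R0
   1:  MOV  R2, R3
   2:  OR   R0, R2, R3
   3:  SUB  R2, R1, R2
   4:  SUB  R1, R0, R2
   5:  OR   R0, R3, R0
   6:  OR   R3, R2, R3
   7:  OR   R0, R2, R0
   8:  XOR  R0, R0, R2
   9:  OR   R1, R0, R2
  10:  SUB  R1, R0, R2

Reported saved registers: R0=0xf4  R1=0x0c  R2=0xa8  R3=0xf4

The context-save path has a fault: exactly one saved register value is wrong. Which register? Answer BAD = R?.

after  0: R0=0xac R1=0x9c R2=0xa4 R3=0xf4  N=1 Z=0
after  1: R0=0xac R1=0x9c R2=0xf4 R3=0xf4  N=1 Z=0
after  2: R0=0xf4 R1=0x9c R2=0xf4 R3=0xf4  N=1 Z=0
after  3: R0=0xf4 R1=0x9c R2=0xa8 R3=0xf4  N=1 Z=0
after  4: R0=0xf4 R1=0x4c R2=0xa8 R3=0xf4  N=0 Z=0
-- IRQ taken; context saved, return-PC = 5 --
mismatch: R1: reported 0x0c vs actual 0x4c

BAD = R1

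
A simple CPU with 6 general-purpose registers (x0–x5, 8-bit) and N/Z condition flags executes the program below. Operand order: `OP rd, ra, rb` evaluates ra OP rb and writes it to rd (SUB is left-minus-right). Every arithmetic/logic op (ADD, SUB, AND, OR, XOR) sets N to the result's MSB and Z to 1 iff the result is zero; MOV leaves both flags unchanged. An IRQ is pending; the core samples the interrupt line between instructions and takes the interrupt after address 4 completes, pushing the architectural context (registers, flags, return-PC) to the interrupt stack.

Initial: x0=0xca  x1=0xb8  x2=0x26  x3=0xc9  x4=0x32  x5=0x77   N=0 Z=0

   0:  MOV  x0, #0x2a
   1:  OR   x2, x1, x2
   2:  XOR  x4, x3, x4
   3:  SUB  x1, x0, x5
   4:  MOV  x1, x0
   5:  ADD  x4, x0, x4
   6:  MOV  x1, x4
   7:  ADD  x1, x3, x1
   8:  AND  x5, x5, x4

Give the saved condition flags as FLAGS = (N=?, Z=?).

FLAGS = (N=1, Z=0)

after  0: x0=0x2a x1=0xb8 x2=0x26 x3=0xc9 x4=0x32 x5=0x77  N=0 Z=0
after  1: x0=0x2a x1=0xb8 x2=0xbe x3=0xc9 x4=0x32 x5=0x77  N=1 Z=0
after  2: x0=0x2a x1=0xb8 x2=0xbe x3=0xc9 x4=0xfb x5=0x77  N=1 Z=0
after  3: x0=0x2a x1=0xb3 x2=0xbe x3=0xc9 x4=0xfb x5=0x77  N=1 Z=0
after  4: x0=0x2a x1=0x2a x2=0xbe x3=0xc9 x4=0xfb x5=0x77  N=1 Z=0
-- IRQ taken; context saved, return-PC = 5 --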